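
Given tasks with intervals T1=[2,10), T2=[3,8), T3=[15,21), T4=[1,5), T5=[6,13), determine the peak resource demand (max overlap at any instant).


Check each time point for overlaps:
  t=3: 3 tasks active (T1, T2, T4)
Max concurrent = 3


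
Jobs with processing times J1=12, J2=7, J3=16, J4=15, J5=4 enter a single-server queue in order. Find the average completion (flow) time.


Completion times:
  J1: completes at 12
  J2: completes at 19
  J3: completes at 35
  J4: completes at 50
  J5: completes at 54
Sum = 170
Average = 170/5
= 34.00


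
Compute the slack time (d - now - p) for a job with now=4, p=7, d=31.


Slack = due - current_time - processing
= 31 - 4 - 7
= 20


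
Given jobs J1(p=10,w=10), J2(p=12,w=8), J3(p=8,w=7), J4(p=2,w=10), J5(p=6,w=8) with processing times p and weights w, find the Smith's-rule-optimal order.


WSPT (Smith's rule): sort by p/w ascending
  J4: p/w = 2/10 = 0.200
  J5: p/w = 6/8 = 0.750
  J1: p/w = 10/10 = 1.000
  J3: p/w = 8/7 = 1.143
  J2: p/w = 12/8 = 1.500
Order: J4 → J5 → J1 → J3 → J2


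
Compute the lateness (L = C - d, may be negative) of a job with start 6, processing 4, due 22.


Completion = 6 + 4 = 10
Lateness = C - d = 10 - 22
= -12


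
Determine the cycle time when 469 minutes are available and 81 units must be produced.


Cycle time = available time / demand
= 469 / 81
= 5.79 min/unit


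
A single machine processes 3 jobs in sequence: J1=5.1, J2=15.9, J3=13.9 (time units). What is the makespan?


Sequential makespan: sum all processing times
= 5.1 + 15.9 + 13.9
= 34.9 time units


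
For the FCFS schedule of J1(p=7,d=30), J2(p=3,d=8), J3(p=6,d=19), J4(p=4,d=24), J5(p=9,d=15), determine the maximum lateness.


Lateness per job (L = C - d):
  J1: C=7, d=30, L=-23
  J2: C=10, d=8, L=2
  J3: C=16, d=19, L=-3
  J4: C=20, d=24, L=-4
  J5: C=29, d=15, L=14
Lmax = max(-23, 2, -3, -4, 14)
= 14


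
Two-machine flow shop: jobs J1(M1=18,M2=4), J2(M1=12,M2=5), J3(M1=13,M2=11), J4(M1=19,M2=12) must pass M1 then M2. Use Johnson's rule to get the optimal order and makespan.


Johnson's rule:
Group 1 (M1≤M2, sort by M1): []
Group 2 (M1>M2, sort desc M2): ['J4', 'J3', 'J2', 'J1']
Sequence: J4 → J3 → J2 → J1
Makespan calculation:
  J4: M1 done=19, M2 done=31
  J3: M1 done=32, M2 done=43
  J2: M1 done=44, M2 done=49
  J1: M1 done=62, M2 done=66
= Sequence: J4 → J3 → J2 → J1, Makespan: 66


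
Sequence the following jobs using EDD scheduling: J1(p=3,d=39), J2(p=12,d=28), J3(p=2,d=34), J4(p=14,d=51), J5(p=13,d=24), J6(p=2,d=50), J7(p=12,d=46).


EDD: sort by earliest due date
  J5: d=24, p=13
  J2: d=28, p=12
  J3: d=34, p=2
  J1: d=39, p=3
  J7: d=46, p=12
  J6: d=50, p=2
  J4: d=51, p=14
Order: J5 → J2 → J3 → J1 → J7 → J6 → J4


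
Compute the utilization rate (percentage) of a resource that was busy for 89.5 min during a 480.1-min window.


Utilization = busy / total × 100
= 89.5 / 480.1 × 100
= 18.6%


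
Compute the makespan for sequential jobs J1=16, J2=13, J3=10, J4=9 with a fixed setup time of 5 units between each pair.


Makespan = Σ processing + (n-1) × setup
= (16 + 13 + 10 + 9) + (4-1)×5
= 48 + 15
= 63 time units


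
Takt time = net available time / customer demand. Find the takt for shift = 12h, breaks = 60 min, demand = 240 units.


Available = 12×60 - 60 = 660 min
Takt time = 660 / 240
= 2.75 min/unit


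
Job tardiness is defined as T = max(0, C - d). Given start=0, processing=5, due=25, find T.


Completion = start + processing = 0 + 5 = 5
Tardiness = max(0, C - d) = max(0, 5 - 25)
= max(0, -20)
= 0


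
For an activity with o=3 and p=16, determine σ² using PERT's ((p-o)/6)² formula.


σ² = ((p - o) / 6)² = (p - o)² / 36
= (16 - 3)² / 36
= 13² / 36
= 169 / 36
= 4.6944


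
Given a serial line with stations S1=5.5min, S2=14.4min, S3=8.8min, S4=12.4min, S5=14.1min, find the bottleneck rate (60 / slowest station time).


Bottleneck = longest station time
Station times: [5.5, 14.4, 8.8, 12.4, 14.1]
Max = 14.4 min
Rate = 60 / 14.4
= 4.17 units/hour (bottleneck: 14.4min)


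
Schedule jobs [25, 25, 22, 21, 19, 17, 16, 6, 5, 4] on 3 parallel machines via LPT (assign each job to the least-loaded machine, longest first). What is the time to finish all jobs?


Jobs (LPT sorted): [25, 25, 22, 21, 19, 17, 16, 6, 5, 4]
Machines: 3
  J=25 → Machine 1 (load: 0+25=25)
  J=25 → Machine 2 (load: 0+25=25)
  J=22 → Machine 3 (load: 0+22=22)
  J=21 → Machine 3 (load: 22+21=43)
  J=19 → Machine 1 (load: 25+19=44)
  J=17 → Machine 2 (load: 25+17=42)
  J=16 → Machine 2 (load: 42+16=58)
  J=6 → Machine 3 (load: 43+6=49)
  J=5 → Machine 1 (load: 44+5=49)
  J=4 → Machine 1 (load: 49+4=53)
Machine loads: [53, 58, 49]
Makespan = max = 58 time units


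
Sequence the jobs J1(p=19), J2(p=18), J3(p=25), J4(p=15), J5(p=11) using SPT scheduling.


SPT: sort by shortest processing time
  J5: p=11
  J4: p=15
  J2: p=18
  J1: p=19
  J3: p=25
Order: J5 → J4 → J2 → J1 → J3


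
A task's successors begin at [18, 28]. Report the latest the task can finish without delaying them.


LF = min of all successor start times
Successors start at: [18, 28]
LF = min(18, 28)
= 18


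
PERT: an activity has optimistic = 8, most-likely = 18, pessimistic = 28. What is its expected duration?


te = (o + 4m + p) / 6
= (8 + 4×18 + 28) / 6
= (8 + 72 + 28) / 6
= 108 / 6
= 18.00


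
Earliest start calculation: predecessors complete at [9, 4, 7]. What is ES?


ES = max of all predecessor completion times
Predecessors: [9, 4, 7]
ES = max(9, 4, 7)
= 9


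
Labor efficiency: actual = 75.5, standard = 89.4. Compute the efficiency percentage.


Efficiency = (actual / standard) × 100
= (75.5 / 89.4) × 100
= 84.5%


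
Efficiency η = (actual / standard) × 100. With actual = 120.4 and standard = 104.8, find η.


Efficiency = (actual / standard) × 100
= (120.4 / 104.8) × 100
= 114.9%


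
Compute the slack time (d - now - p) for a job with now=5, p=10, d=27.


Slack = due - current_time - processing
= 27 - 5 - 10
= 12


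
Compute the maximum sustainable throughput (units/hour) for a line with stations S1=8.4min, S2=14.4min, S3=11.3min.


Bottleneck = longest station time
Station times: [8.4, 14.4, 11.3]
Max = 14.4 min
Rate = 60 / 14.4
= 4.17 units/hour (bottleneck: 14.4min)


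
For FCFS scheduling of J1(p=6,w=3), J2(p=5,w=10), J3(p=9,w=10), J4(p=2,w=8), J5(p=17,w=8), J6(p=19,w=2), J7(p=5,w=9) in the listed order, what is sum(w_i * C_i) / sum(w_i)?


Completion times:
  J1: C=6, w×C=3×6=18
  J2: C=11, w×C=10×11=110
  J3: C=20, w×C=10×20=200
  J4: C=22, w×C=8×22=176
  J5: C=39, w×C=8×39=312
  J6: C=58, w×C=2×58=116
  J7: C=63, w×C=9×63=567
Sum w×C = 1499
Sum w = 50
Weighted avg = 1499/50
= 29.98


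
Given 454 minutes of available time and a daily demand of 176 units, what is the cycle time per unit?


Cycle time = available time / demand
= 454 / 176
= 2.58 min/unit


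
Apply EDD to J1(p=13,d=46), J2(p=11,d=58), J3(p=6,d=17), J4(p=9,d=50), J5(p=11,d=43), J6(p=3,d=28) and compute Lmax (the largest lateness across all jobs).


EDD order: J3 → J6 → J5 → J1 → J4 → J2
Completion and lateness:
  J3: C=6, d=17, L=6-17=-11
  J6: C=9, d=28, L=9-28=-19
  J5: C=20, d=43, L=20-43=-23
  J1: C=33, d=46, L=33-46=-13
  J4: C=42, d=50, L=42-50=-8
  J2: C=53, d=58, L=53-58=-5
Lmax = max(-11, -19, -23, -13, -8, -5)
= -5


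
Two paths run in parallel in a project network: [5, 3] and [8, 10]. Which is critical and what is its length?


Path A: 5 + 3 = 8
Path B: 8 + 10 = 18
Critical path = longest = max(8, 18)
= 18 (Path B)


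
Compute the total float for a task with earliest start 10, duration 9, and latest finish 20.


EF = ES + duration = 10 + 9 = 19
LS = LF - duration = 20 - 9 = 11
Total Float = LF - EF = 20 - 19
(or LS - ES = 11 - 10)
= 1


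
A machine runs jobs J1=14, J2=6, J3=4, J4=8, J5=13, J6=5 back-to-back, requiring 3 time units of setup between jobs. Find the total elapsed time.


Makespan = Σ processing + (n-1) × setup
= (14 + 6 + 4 + 8 + 13 + 5) + (6-1)×3
= 50 + 15
= 65 time units


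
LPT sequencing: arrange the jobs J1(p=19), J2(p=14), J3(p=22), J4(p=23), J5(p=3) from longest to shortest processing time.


LPT: sort by longest processing time first
  J4: p=23
  J3: p=22
  J1: p=19
  J2: p=14
  J5: p=3
Order: J4 → J3 → J1 → J2 → J5


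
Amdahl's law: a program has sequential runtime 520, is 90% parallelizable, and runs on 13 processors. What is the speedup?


Amdahl's law: T_p = T × ((1-p) + p/N)
= 520 × ((1-0.9) + 0.9/13)
= 520 × (0.10 + 0.0692)
= 520 × 0.1692
= 88.00
Speedup = 520/88.00
= 5.91×


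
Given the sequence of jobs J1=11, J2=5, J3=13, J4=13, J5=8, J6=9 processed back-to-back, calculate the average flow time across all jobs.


Completion times:
  J1: completes at 11
  J2: completes at 16
  J3: completes at 29
  J4: completes at 42
  J5: completes at 50
  J6: completes at 59
Sum = 207
Average = 207/6
= 34.50


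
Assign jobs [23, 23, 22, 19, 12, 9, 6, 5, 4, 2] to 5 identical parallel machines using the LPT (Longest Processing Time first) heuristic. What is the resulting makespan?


Jobs (LPT sorted): [23, 23, 22, 19, 12, 9, 6, 5, 4, 2]
Machines: 5
  J=23 → Machine 1 (load: 0+23=23)
  J=23 → Machine 2 (load: 0+23=23)
  J=22 → Machine 3 (load: 0+22=22)
  J=19 → Machine 4 (load: 0+19=19)
  J=12 → Machine 5 (load: 0+12=12)
  J=9 → Machine 5 (load: 12+9=21)
  J=6 → Machine 4 (load: 19+6=25)
  J=5 → Machine 5 (load: 21+5=26)
  J=4 → Machine 3 (load: 22+4=26)
  J=2 → Machine 1 (load: 23+2=25)
Machine loads: [25, 23, 26, 25, 26]
Makespan = max = 26 time units


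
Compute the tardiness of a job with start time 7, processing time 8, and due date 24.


Completion = start + processing = 7 + 8 = 15
Tardiness = max(0, C - d) = max(0, 15 - 24)
= max(0, -9)
= 0


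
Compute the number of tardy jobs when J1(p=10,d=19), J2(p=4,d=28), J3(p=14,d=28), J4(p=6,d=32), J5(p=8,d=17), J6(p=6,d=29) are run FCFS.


Completion vs due date:
  J1: C=10, d=19 → on time
  J2: C=14, d=28 → on time
  J3: C=28, d=28 → on time
  J4: C=34, d=32 → TARDY
  J5: C=42, d=17 → TARDY
  J6: C=48, d=29 → TARDY
Tardy jobs: J4, J5, J6
Count = 3


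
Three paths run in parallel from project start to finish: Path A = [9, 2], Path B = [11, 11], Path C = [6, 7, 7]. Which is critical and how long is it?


Path A: 9 + 2 = 11
Path B: 11 + 11 = 22
Path C: 6 + 7 + 7 = 20
Critical path = longest = max(11, 22, 20)
= 22 (Path B)


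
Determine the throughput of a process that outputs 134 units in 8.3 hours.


Throughput = units / time
= 134 / 8.3
= 16.1 units/hour


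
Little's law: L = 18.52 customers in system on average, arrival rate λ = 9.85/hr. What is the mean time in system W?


Little's law: L = λW → W = L / λ
= 18.52 / 9.85
= 1.88 hours


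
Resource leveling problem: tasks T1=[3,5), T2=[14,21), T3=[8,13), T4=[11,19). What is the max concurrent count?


Check each time point for overlaps:
  t=11: 2 tasks active (T3, T4)
Max concurrent = 2


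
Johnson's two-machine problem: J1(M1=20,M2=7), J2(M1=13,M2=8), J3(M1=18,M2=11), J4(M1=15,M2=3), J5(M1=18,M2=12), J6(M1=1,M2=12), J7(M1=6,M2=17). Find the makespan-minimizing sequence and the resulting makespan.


Johnson's rule:
Group 1 (M1≤M2, sort by M1): ['J6', 'J7']
Group 2 (M1>M2, sort desc M2): ['J5', 'J3', 'J2', 'J1', 'J4']
Sequence: J6 → J7 → J5 → J3 → J2 → J1 → J4
Makespan calculation:
  J6: M1 done=1, M2 done=13
  J7: M1 done=7, M2 done=30
  J5: M1 done=25, M2 done=42
  J3: M1 done=43, M2 done=54
  J2: M1 done=56, M2 done=64
  J1: M1 done=76, M2 done=83
  J4: M1 done=91, M2 done=94
= Sequence: J6 → J7 → J5 → J3 → J2 → J1 → J4, Makespan: 94


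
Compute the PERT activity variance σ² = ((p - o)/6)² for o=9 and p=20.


σ² = ((p - o) / 6)² = (p - o)² / 36
= (20 - 9)² / 36
= 11² / 36
= 121 / 36
= 3.3611


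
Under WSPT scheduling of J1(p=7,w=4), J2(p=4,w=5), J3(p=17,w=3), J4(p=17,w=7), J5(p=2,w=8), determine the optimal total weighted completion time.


WSPT order (by p/w): J5 → J2 → J1 → J4 → J3
  J5: C=2, w·C=8×2=16
  J2: C=6, w·C=5×6=30
  J1: C=13, w·C=4×13=52
  J4: C=30, w·C=7×30=210
  J3: C=47, w·C=3×47=141
Σ w·C = 449
= 449


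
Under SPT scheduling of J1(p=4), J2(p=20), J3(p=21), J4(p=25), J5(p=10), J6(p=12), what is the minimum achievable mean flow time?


SPT order: J1 → J5 → J6 → J2 → J3 → J4
Completion times:
  J1: C=4
  J5: C=14
  J6: C=26
  J2: C=46
  J3: C=67
  J4: C=92
Sum = 249, n = 6
Mean flow = 249/6
= 41.50


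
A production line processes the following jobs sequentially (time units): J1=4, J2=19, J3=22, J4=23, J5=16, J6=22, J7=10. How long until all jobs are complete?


Sequential makespan: sum all processing times
= 4 + 19 + 22 + 23 + 16 + 22 + 10
= 116 time units


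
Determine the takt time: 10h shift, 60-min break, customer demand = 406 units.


Available = 10×60 - 60 = 540 min
Takt time = 540 / 406
= 1.33 min/unit


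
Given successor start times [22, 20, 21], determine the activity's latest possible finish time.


LF = min of all successor start times
Successors start at: [22, 20, 21]
LF = min(22, 20, 21)
= 20


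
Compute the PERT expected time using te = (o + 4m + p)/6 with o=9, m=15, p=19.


te = (o + 4m + p) / 6
= (9 + 4×15 + 19) / 6
= (9 + 60 + 19) / 6
= 88 / 6
= 14.67


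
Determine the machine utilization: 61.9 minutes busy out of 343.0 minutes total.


Utilization = busy / total × 100
= 61.9 / 343.0 × 100
= 18.0%


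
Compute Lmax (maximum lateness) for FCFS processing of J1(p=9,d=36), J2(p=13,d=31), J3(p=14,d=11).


Lateness per job (L = C - d):
  J1: C=9, d=36, L=-27
  J2: C=22, d=31, L=-9
  J3: C=36, d=11, L=25
Lmax = max(-27, -9, 25)
= 25


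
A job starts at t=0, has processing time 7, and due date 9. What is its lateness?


Completion = 0 + 7 = 7
Lateness = C - d = 7 - 9
= -2


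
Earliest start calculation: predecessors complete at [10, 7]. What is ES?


ES = max of all predecessor completion times
Predecessors: [10, 7]
ES = max(10, 7)
= 10


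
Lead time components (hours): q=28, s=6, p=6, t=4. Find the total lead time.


Lead time = queue + setup + processing + transit
= 28 + 6 + 6 + 4
= 44 hours


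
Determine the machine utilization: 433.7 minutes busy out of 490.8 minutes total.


Utilization = busy / total × 100
= 433.7 / 490.8 × 100
= 88.4%


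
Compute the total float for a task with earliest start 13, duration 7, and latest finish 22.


EF = ES + duration = 13 + 7 = 20
LS = LF - duration = 22 - 7 = 15
Total Float = LF - EF = 22 - 20
(or LS - ES = 15 - 13)
= 2


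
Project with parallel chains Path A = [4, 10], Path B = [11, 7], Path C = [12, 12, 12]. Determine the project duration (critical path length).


Path A: 4 + 10 = 14
Path B: 11 + 7 = 18
Path C: 12 + 12 + 12 = 36
Critical path = longest = max(14, 18, 36)
= 36 (Path C)


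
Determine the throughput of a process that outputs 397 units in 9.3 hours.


Throughput = units / time
= 397 / 9.3
= 42.7 units/hour


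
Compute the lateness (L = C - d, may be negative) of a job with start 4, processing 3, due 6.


Completion = 4 + 3 = 7
Lateness = C - d = 7 - 6
= 1


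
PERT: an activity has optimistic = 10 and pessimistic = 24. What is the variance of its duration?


σ² = ((p - o) / 6)² = (p - o)² / 36
= (24 - 10)² / 36
= 14² / 36
= 196 / 36
= 5.4444


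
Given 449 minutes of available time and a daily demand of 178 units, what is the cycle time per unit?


Cycle time = available time / demand
= 449 / 178
= 2.52 min/unit


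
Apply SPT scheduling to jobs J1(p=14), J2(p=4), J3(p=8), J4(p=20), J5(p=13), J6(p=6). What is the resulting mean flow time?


SPT order: J2 → J6 → J3 → J5 → J1 → J4
Completion times:
  J2: C=4
  J6: C=10
  J3: C=18
  J5: C=31
  J1: C=45
  J4: C=65
Sum = 173, n = 6
Mean flow = 173/6
= 28.83


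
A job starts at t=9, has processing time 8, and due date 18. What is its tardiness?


Completion = start + processing = 9 + 8 = 17
Tardiness = max(0, C - d) = max(0, 17 - 18)
= max(0, -1)
= 0


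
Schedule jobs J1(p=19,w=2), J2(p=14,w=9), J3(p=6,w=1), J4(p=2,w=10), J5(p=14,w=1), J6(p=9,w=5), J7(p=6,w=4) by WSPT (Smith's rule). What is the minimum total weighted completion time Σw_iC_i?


WSPT order (by p/w): J4 → J7 → J2 → J6 → J3 → J1 → J5
  J4: C=2, w·C=10×2=20
  J7: C=8, w·C=4×8=32
  J2: C=22, w·C=9×22=198
  J6: C=31, w·C=5×31=155
  J3: C=37, w·C=1×37=37
  J1: C=56, w·C=2×56=112
  J5: C=70, w·C=1×70=70
Σ w·C = 624
= 624


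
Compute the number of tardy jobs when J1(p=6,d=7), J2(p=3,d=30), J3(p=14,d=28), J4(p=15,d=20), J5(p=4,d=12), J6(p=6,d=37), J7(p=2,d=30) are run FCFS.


Completion vs due date:
  J1: C=6, d=7 → on time
  J2: C=9, d=30 → on time
  J3: C=23, d=28 → on time
  J4: C=38, d=20 → TARDY
  J5: C=42, d=12 → TARDY
  J6: C=48, d=37 → TARDY
  J7: C=50, d=30 → TARDY
Tardy jobs: J4, J5, J6, J7
Count = 4


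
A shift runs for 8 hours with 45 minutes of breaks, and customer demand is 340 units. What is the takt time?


Available = 8×60 - 45 = 435 min
Takt time = 435 / 340
= 1.28 min/unit


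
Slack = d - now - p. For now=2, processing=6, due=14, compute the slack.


Slack = due - current_time - processing
= 14 - 2 - 6
= 6


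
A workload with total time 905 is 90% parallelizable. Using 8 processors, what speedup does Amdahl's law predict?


Amdahl's law: T_p = T × ((1-p) + p/N)
= 905 × ((1-0.9) + 0.9/8)
= 905 × (0.10 + 0.1125)
= 905 × 0.2125
= 192.31
Speedup = 905/192.31
= 4.71×


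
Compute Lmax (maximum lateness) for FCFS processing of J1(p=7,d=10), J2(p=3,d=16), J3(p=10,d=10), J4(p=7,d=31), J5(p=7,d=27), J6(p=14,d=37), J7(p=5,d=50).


Lateness per job (L = C - d):
  J1: C=7, d=10, L=-3
  J2: C=10, d=16, L=-6
  J3: C=20, d=10, L=10
  J4: C=27, d=31, L=-4
  J5: C=34, d=27, L=7
  J6: C=48, d=37, L=11
  J7: C=53, d=50, L=3
Lmax = max(-3, -6, 10, -4, 7, 11, 3)
= 11


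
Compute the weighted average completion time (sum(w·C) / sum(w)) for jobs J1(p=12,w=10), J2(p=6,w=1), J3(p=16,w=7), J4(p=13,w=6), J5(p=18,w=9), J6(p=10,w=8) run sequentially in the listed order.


Completion times:
  J1: C=12, w×C=10×12=120
  J2: C=18, w×C=1×18=18
  J3: C=34, w×C=7×34=238
  J4: C=47, w×C=6×47=282
  J5: C=65, w×C=9×65=585
  J6: C=75, w×C=8×75=600
Sum w×C = 1843
Sum w = 41
Weighted avg = 1843/41
= 44.95


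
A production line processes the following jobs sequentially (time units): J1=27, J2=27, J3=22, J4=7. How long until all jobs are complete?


Sequential makespan: sum all processing times
= 27 + 27 + 22 + 7
= 83 time units


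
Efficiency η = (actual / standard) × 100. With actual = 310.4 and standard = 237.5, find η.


Efficiency = (actual / standard) × 100
= (310.4 / 237.5) × 100
= 130.7%


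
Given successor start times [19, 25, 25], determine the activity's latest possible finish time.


LF = min of all successor start times
Successors start at: [19, 25, 25]
LF = min(19, 25, 25)
= 19


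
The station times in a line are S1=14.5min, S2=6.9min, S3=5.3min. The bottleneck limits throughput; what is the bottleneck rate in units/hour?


Bottleneck = longest station time
Station times: [14.5, 6.9, 5.3]
Max = 14.5 min
Rate = 60 / 14.5
= 4.14 units/hour (bottleneck: 14.5min)


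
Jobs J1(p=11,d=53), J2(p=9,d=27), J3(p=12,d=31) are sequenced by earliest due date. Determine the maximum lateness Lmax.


EDD order: J2 → J3 → J1
Completion and lateness:
  J2: C=9, d=27, L=9-27=-18
  J3: C=21, d=31, L=21-31=-10
  J1: C=32, d=53, L=32-53=-21
Lmax = max(-18, -10, -21)
= -10


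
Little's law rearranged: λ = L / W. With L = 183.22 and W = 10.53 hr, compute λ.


Little's law: L = λW → λ = L / W
= 183.22 / 10.53
= 17.40 per hour


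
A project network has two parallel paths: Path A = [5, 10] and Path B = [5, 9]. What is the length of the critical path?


Path A: 5 + 10 = 15
Path B: 5 + 9 = 14
Critical path = longest = max(15, 14)
= 15 (Path A)


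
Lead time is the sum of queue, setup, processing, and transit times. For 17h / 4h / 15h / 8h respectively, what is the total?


Lead time = queue + setup + processing + transit
= 17 + 4 + 15 + 8
= 44 hours


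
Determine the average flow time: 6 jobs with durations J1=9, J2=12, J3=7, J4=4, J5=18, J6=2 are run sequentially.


Completion times:
  J1: completes at 9
  J2: completes at 21
  J3: completes at 28
  J4: completes at 32
  J5: completes at 50
  J6: completes at 52
Sum = 192
Average = 192/6
= 32.00


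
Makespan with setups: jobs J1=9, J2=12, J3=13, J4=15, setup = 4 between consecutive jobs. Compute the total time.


Makespan = Σ processing + (n-1) × setup
= (9 + 12 + 13 + 15) + (4-1)×4
= 49 + 12
= 61 time units


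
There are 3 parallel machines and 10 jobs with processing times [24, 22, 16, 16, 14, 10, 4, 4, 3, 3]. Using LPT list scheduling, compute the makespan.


Jobs (LPT sorted): [24, 22, 16, 16, 14, 10, 4, 4, 3, 3]
Machines: 3
  J=24 → Machine 1 (load: 0+24=24)
  J=22 → Machine 2 (load: 0+22=22)
  J=16 → Machine 3 (load: 0+16=16)
  J=16 → Machine 3 (load: 16+16=32)
  J=14 → Machine 2 (load: 22+14=36)
  J=10 → Machine 1 (load: 24+10=34)
  J=4 → Machine 3 (load: 32+4=36)
  J=4 → Machine 1 (load: 34+4=38)
  J=3 → Machine 2 (load: 36+3=39)
  J=3 → Machine 3 (load: 36+3=39)
Machine loads: [38, 39, 39]
Makespan = max = 39 time units


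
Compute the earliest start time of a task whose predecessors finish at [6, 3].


ES = max of all predecessor completion times
Predecessors: [6, 3]
ES = max(6, 3)
= 6


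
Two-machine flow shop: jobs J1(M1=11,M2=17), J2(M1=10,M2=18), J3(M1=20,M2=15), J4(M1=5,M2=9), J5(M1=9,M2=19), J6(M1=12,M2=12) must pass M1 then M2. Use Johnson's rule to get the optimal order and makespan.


Johnson's rule:
Group 1 (M1≤M2, sort by M1): ['J4', 'J5', 'J2', 'J1', 'J6']
Group 2 (M1>M2, sort desc M2): ['J3']
Sequence: J4 → J5 → J2 → J1 → J6 → J3
Makespan calculation:
  J4: M1 done=5, M2 done=14
  J5: M1 done=14, M2 done=33
  J2: M1 done=24, M2 done=51
  J1: M1 done=35, M2 done=68
  J6: M1 done=47, M2 done=80
  J3: M1 done=67, M2 done=95
= Sequence: J4 → J5 → J2 → J1 → J6 → J3, Makespan: 95


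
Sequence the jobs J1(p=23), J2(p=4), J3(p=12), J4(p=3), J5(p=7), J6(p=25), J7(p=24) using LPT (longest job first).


LPT: sort by longest processing time first
  J6: p=25
  J7: p=24
  J1: p=23
  J3: p=12
  J5: p=7
  J2: p=4
  J4: p=3
Order: J6 → J7 → J1 → J3 → J5 → J2 → J4


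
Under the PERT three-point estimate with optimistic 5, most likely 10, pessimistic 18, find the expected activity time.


te = (o + 4m + p) / 6
= (5 + 4×10 + 18) / 6
= (5 + 40 + 18) / 6
= 63 / 6
= 10.50


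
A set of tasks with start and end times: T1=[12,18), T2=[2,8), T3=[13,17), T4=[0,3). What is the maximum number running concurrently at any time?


Check each time point for overlaps:
  t=2: 2 tasks active (T2, T4)
Max concurrent = 2


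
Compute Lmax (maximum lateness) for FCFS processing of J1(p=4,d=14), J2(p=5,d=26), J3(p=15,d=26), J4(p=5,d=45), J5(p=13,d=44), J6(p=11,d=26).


Lateness per job (L = C - d):
  J1: C=4, d=14, L=-10
  J2: C=9, d=26, L=-17
  J3: C=24, d=26, L=-2
  J4: C=29, d=45, L=-16
  J5: C=42, d=44, L=-2
  J6: C=53, d=26, L=27
Lmax = max(-10, -17, -2, -16, -2, 27)
= 27


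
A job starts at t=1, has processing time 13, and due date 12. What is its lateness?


Completion = 1 + 13 = 14
Lateness = C - d = 14 - 12
= 2


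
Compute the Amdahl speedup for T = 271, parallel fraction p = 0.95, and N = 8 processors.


Amdahl's law: T_p = T × ((1-p) + p/N)
= 271 × ((1-0.95) + 0.95/8)
= 271 × (0.05 + 0.1187)
= 271 × 0.1688
= 45.73
Speedup = 271/45.73
= 5.93×


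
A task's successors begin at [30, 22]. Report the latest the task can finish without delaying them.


LF = min of all successor start times
Successors start at: [30, 22]
LF = min(30, 22)
= 22


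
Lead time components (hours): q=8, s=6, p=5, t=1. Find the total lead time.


Lead time = queue + setup + processing + transit
= 8 + 6 + 5 + 1
= 20 hours


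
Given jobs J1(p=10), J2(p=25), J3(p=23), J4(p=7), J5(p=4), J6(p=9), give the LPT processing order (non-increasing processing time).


LPT: sort by longest processing time first
  J2: p=25
  J3: p=23
  J1: p=10
  J6: p=9
  J4: p=7
  J5: p=4
Order: J2 → J3 → J1 → J6 → J4 → J5


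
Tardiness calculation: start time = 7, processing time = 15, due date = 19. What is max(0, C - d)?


Completion = start + processing = 7 + 15 = 22
Tardiness = max(0, C - d) = max(0, 22 - 19)
= max(0, 3)
= 3


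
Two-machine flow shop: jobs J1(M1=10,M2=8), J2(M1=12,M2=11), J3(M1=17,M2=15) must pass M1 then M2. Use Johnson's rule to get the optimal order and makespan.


Johnson's rule:
Group 1 (M1≤M2, sort by M1): []
Group 2 (M1>M2, sort desc M2): ['J3', 'J2', 'J1']
Sequence: J3 → J2 → J1
Makespan calculation:
  J3: M1 done=17, M2 done=32
  J2: M1 done=29, M2 done=43
  J1: M1 done=39, M2 done=51
= Sequence: J3 → J2 → J1, Makespan: 51


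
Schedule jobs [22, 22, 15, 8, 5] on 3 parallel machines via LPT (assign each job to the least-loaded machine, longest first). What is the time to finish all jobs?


Jobs (LPT sorted): [22, 22, 15, 8, 5]
Machines: 3
  J=22 → Machine 1 (load: 0+22=22)
  J=22 → Machine 2 (load: 0+22=22)
  J=15 → Machine 3 (load: 0+15=15)
  J=8 → Machine 3 (load: 15+8=23)
  J=5 → Machine 1 (load: 22+5=27)
Machine loads: [27, 22, 23]
Makespan = max = 27 time units


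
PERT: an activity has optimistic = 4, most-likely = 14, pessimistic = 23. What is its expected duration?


te = (o + 4m + p) / 6
= (4 + 4×14 + 23) / 6
= (4 + 56 + 23) / 6
= 83 / 6
= 13.83


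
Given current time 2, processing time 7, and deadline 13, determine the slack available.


Slack = due - current_time - processing
= 13 - 2 - 7
= 4


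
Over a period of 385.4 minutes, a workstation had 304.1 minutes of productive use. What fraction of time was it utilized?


Utilization = busy / total × 100
= 304.1 / 385.4 × 100
= 78.9%


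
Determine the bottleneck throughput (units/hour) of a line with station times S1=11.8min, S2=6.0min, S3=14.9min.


Bottleneck = longest station time
Station times: [11.8, 6.0, 14.9]
Max = 14.9 min
Rate = 60 / 14.9
= 4.03 units/hour (bottleneck: 14.9min)


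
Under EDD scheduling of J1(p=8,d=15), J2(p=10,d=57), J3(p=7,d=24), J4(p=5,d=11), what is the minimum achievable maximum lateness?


EDD order: J4 → J1 → J3 → J2
Completion and lateness:
  J4: C=5, d=11, L=5-11=-6
  J1: C=13, d=15, L=13-15=-2
  J3: C=20, d=24, L=20-24=-4
  J2: C=30, d=57, L=30-57=-27
Lmax = max(-6, -2, -4, -27)
= -2


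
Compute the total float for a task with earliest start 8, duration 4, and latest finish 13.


EF = ES + duration = 8 + 4 = 12
LS = LF - duration = 13 - 4 = 9
Total Float = LF - EF = 13 - 12
(or LS - ES = 9 - 8)
= 1


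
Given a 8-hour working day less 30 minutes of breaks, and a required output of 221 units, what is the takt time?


Available = 8×60 - 30 = 450 min
Takt time = 450 / 221
= 2.04 min/unit


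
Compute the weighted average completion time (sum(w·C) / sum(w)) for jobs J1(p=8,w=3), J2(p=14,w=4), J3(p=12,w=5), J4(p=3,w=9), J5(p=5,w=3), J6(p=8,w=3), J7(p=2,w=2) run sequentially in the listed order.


Completion times:
  J1: C=8, w×C=3×8=24
  J2: C=22, w×C=4×22=88
  J3: C=34, w×C=5×34=170
  J4: C=37, w×C=9×37=333
  J5: C=42, w×C=3×42=126
  J6: C=50, w×C=3×50=150
  J7: C=52, w×C=2×52=104
Sum w×C = 995
Sum w = 29
Weighted avg = 995/29
= 34.31


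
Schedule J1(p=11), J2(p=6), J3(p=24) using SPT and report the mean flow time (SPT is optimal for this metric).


SPT order: J2 → J1 → J3
Completion times:
  J2: C=6
  J1: C=17
  J3: C=41
Sum = 64, n = 3
Mean flow = 64/3
= 21.33


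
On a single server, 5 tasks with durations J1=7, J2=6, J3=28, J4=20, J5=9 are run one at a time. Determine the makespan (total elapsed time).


Sequential makespan: sum all processing times
= 7 + 6 + 28 + 20 + 9
= 70 time units


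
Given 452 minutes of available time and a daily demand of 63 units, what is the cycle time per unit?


Cycle time = available time / demand
= 452 / 63
= 7.17 min/unit


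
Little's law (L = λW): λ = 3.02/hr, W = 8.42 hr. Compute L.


Little's law: L = λ × W
= 3.02 × 8.42
= 25.43


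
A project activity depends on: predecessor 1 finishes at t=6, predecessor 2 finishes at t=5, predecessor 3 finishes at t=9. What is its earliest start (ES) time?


ES = max of all predecessor completion times
Predecessors: [6, 5, 9]
ES = max(6, 5, 9)
= 9


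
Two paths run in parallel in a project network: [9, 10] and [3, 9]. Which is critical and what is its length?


Path A: 9 + 10 = 19
Path B: 3 + 9 = 12
Critical path = longest = max(19, 12)
= 19 (Path A)


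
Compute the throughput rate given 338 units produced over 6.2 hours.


Throughput = units / time
= 338 / 6.2
= 54.5 units/hour


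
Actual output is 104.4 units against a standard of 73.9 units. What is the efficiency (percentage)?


Efficiency = (actual / standard) × 100
= (104.4 / 73.9) × 100
= 141.3%


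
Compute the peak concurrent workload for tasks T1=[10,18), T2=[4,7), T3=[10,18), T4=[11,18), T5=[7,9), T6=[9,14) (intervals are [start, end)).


Check each time point for overlaps:
  t=11: 4 tasks active (T1, T3, T4, T6)
Max concurrent = 4


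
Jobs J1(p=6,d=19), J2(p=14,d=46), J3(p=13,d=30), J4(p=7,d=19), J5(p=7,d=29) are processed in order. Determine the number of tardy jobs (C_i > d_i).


Completion vs due date:
  J1: C=6, d=19 → on time
  J2: C=20, d=46 → on time
  J3: C=33, d=30 → TARDY
  J4: C=40, d=19 → TARDY
  J5: C=47, d=29 → TARDY
Tardy jobs: J3, J4, J5
Count = 3


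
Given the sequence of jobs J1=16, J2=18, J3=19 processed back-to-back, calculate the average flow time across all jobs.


Completion times:
  J1: completes at 16
  J2: completes at 34
  J3: completes at 53
Sum = 103
Average = 103/3
= 34.33


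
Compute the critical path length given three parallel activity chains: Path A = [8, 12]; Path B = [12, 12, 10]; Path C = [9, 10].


Path A: 8 + 12 = 20
Path B: 12 + 12 + 10 = 34
Path C: 9 + 10 = 19
Critical path = longest = max(20, 34, 19)
= 34 (Path B)


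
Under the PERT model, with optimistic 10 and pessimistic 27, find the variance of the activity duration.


σ² = ((p - o) / 6)² = (p - o)² / 36
= (27 - 10)² / 36
= 17² / 36
= 289 / 36
= 8.0278


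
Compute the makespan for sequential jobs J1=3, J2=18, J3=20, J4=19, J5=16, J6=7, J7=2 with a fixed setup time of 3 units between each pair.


Makespan = Σ processing + (n-1) × setup
= (3 + 18 + 20 + 19 + 16 + 7 + 2) + (7-1)×3
= 85 + 18
= 103 time units


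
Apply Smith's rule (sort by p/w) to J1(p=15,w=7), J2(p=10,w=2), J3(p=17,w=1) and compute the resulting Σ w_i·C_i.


WSPT order (by p/w): J1 → J2 → J3
  J1: C=15, w·C=7×15=105
  J2: C=25, w·C=2×25=50
  J3: C=42, w·C=1×42=42
Σ w·C = 197
= 197


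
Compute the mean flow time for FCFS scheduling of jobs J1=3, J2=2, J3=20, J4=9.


Completion times:
  J1: completes at 3
  J2: completes at 5
  J3: completes at 25
  J4: completes at 34
Sum = 67
Average = 67/4
= 16.75


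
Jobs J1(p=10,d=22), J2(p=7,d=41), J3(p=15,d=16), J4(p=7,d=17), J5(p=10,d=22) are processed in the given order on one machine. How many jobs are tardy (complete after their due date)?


Completion vs due date:
  J1: C=10, d=22 → on time
  J2: C=17, d=41 → on time
  J3: C=32, d=16 → TARDY
  J4: C=39, d=17 → TARDY
  J5: C=49, d=22 → TARDY
Tardy jobs: J3, J4, J5
Count = 3


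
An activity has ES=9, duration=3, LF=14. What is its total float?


EF = ES + duration = 9 + 3 = 12
LS = LF - duration = 14 - 3 = 11
Total Float = LF - EF = 14 - 12
(or LS - ES = 11 - 9)
= 2


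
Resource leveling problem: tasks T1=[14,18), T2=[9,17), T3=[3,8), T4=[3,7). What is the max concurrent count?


Check each time point for overlaps:
  t=3: 2 tasks active (T3, T4)
Max concurrent = 2


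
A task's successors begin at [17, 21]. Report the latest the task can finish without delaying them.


LF = min of all successor start times
Successors start at: [17, 21]
LF = min(17, 21)
= 17


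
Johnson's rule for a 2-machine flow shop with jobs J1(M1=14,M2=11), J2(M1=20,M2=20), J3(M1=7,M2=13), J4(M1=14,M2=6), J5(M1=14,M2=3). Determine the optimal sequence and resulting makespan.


Johnson's rule:
Group 1 (M1≤M2, sort by M1): ['J3', 'J2']
Group 2 (M1>M2, sort desc M2): ['J1', 'J4', 'J5']
Sequence: J3 → J2 → J1 → J4 → J5
Makespan calculation:
  J3: M1 done=7, M2 done=20
  J2: M1 done=27, M2 done=47
  J1: M1 done=41, M2 done=58
  J4: M1 done=55, M2 done=64
  J5: M1 done=69, M2 done=72
= Sequence: J3 → J2 → J1 → J4 → J5, Makespan: 72


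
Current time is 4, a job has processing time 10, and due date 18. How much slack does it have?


Slack = due - current_time - processing
= 18 - 4 - 10
= 4


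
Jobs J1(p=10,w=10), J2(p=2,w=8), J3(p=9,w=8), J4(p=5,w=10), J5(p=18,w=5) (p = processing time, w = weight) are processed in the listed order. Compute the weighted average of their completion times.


Completion times:
  J1: C=10, w×C=10×10=100
  J2: C=12, w×C=8×12=96
  J3: C=21, w×C=8×21=168
  J4: C=26, w×C=10×26=260
  J5: C=44, w×C=5×44=220
Sum w×C = 844
Sum w = 41
Weighted avg = 844/41
= 20.59


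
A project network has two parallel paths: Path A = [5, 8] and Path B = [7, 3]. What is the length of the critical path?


Path A: 5 + 8 = 13
Path B: 7 + 3 = 10
Critical path = longest = max(13, 10)
= 13 (Path A)


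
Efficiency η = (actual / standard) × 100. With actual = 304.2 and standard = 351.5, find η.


Efficiency = (actual / standard) × 100
= (304.2 / 351.5) × 100
= 86.5%


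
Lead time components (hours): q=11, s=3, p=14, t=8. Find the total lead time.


Lead time = queue + setup + processing + transit
= 11 + 3 + 14 + 8
= 36 hours


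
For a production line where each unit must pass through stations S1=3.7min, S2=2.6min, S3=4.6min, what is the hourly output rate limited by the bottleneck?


Bottleneck = longest station time
Station times: [3.7, 2.6, 4.6]
Max = 4.6 min
Rate = 60 / 4.6
= 13.04 units/hour (bottleneck: 4.6min)


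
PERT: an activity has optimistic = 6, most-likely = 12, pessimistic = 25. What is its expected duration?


te = (o + 4m + p) / 6
= (6 + 4×12 + 25) / 6
= (6 + 48 + 25) / 6
= 79 / 6
= 13.17


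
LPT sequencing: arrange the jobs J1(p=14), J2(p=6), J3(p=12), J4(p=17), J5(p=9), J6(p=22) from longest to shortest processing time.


LPT: sort by longest processing time first
  J6: p=22
  J4: p=17
  J1: p=14
  J3: p=12
  J5: p=9
  J2: p=6
Order: J6 → J4 → J1 → J3 → J5 → J2


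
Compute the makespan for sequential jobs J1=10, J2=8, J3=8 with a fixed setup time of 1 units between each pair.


Makespan = Σ processing + (n-1) × setup
= (10 + 8 + 8) + (3-1)×1
= 26 + 2
= 28 time units


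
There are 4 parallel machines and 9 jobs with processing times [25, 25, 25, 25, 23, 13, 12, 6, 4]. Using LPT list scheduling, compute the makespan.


Jobs (LPT sorted): [25, 25, 25, 25, 23, 13, 12, 6, 4]
Machines: 4
  J=25 → Machine 1 (load: 0+25=25)
  J=25 → Machine 2 (load: 0+25=25)
  J=25 → Machine 3 (load: 0+25=25)
  J=25 → Machine 4 (load: 0+25=25)
  J=23 → Machine 1 (load: 25+23=48)
  J=13 → Machine 2 (load: 25+13=38)
  J=12 → Machine 3 (load: 25+12=37)
  J=6 → Machine 4 (load: 25+6=31)
  J=4 → Machine 4 (load: 31+4=35)
Machine loads: [48, 38, 37, 35]
Makespan = max = 48 time units


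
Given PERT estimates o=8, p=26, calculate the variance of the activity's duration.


σ² = ((p - o) / 6)² = (p - o)² / 36
= (26 - 8)² / 36
= 18² / 36
= 324 / 36
= 9.0000


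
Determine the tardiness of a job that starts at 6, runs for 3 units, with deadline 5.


Completion = start + processing = 6 + 3 = 9
Tardiness = max(0, C - d) = max(0, 9 - 5)
= max(0, 4)
= 4


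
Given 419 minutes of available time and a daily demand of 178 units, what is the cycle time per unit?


Cycle time = available time / demand
= 419 / 178
= 2.35 min/unit


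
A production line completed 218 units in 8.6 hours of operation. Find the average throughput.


Throughput = units / time
= 218 / 8.6
= 25.3 units/hour


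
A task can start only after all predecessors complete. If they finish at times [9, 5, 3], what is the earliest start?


ES = max of all predecessor completion times
Predecessors: [9, 5, 3]
ES = max(9, 5, 3)
= 9


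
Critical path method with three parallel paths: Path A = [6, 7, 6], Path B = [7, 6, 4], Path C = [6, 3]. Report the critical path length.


Path A: 6 + 7 + 6 = 19
Path B: 7 + 6 + 4 = 17
Path C: 6 + 3 = 9
Critical path = longest = max(19, 17, 9)
= 19 (Path A)


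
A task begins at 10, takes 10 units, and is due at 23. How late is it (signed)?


Completion = 10 + 10 = 20
Lateness = C - d = 20 - 23
= -3


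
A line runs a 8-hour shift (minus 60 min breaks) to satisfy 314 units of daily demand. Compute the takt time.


Available = 8×60 - 60 = 420 min
Takt time = 420 / 314
= 1.34 min/unit


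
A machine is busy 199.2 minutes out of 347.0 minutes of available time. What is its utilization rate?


Utilization = busy / total × 100
= 199.2 / 347.0 × 100
= 57.4%


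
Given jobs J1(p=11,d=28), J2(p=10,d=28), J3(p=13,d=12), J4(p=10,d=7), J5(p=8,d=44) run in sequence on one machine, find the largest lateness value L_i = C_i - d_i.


Lateness per job (L = C - d):
  J1: C=11, d=28, L=-17
  J2: C=21, d=28, L=-7
  J3: C=34, d=12, L=22
  J4: C=44, d=7, L=37
  J5: C=52, d=44, L=8
Lmax = max(-17, -7, 22, 37, 8)
= 37


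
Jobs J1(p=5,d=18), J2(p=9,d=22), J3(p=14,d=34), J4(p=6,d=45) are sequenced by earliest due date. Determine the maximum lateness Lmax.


EDD order: J1 → J2 → J3 → J4
Completion and lateness:
  J1: C=5, d=18, L=5-18=-13
  J2: C=14, d=22, L=14-22=-8
  J3: C=28, d=34, L=28-34=-6
  J4: C=34, d=45, L=34-45=-11
Lmax = max(-13, -8, -6, -11)
= -6


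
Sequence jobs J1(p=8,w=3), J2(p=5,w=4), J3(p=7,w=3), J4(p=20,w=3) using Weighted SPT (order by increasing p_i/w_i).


WSPT (Smith's rule): sort by p/w ascending
  J2: p/w = 5/4 = 1.250
  J3: p/w = 7/3 = 2.333
  J1: p/w = 8/3 = 2.667
  J4: p/w = 20/3 = 6.667
Order: J2 → J3 → J1 → J4


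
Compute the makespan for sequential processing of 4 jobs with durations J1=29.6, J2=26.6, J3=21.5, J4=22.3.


Sequential makespan: sum all processing times
= 29.6 + 26.6 + 21.5 + 22.3
= 100.0 time units


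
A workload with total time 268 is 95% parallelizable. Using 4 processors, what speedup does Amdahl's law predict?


Amdahl's law: T_p = T × ((1-p) + p/N)
= 268 × ((1-0.95) + 0.95/4)
= 268 × (0.05 + 0.2375)
= 268 × 0.2875
= 77.05
Speedup = 268/77.05
= 3.48×


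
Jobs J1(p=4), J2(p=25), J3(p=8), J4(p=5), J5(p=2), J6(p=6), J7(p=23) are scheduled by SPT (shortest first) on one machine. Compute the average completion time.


SPT order: J5 → J1 → J4 → J6 → J3 → J7 → J2
Completion times:
  J5: C=2
  J1: C=6
  J4: C=11
  J6: C=17
  J3: C=25
  J7: C=48
  J2: C=73
Sum = 182, n = 7
Mean flow = 182/7
= 26.00


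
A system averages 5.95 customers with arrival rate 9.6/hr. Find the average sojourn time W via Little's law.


Little's law: L = λW → W = L / λ
= 5.95 / 9.6
= 0.62 hours


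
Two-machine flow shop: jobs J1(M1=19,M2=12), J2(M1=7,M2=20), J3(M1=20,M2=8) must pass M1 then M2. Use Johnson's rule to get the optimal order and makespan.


Johnson's rule:
Group 1 (M1≤M2, sort by M1): ['J2']
Group 2 (M1>M2, sort desc M2): ['J1', 'J3']
Sequence: J2 → J1 → J3
Makespan calculation:
  J2: M1 done=7, M2 done=27
  J1: M1 done=26, M2 done=39
  J3: M1 done=46, M2 done=54
= Sequence: J2 → J1 → J3, Makespan: 54
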